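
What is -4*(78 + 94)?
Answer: -688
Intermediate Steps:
-4*(78 + 94) = -4*172 = -1*688 = -688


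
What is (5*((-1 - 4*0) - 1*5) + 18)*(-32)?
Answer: 384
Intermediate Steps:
(5*((-1 - 4*0) - 1*5) + 18)*(-32) = (5*((-1 + 0) - 5) + 18)*(-32) = (5*(-1 - 5) + 18)*(-32) = (5*(-6) + 18)*(-32) = (-30 + 18)*(-32) = -12*(-32) = 384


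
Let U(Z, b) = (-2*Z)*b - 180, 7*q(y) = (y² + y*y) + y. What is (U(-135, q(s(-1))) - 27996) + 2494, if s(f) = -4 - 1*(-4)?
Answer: -25682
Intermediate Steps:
s(f) = 0 (s(f) = -4 + 4 = 0)
q(y) = y/7 + 2*y²/7 (q(y) = ((y² + y*y) + y)/7 = ((y² + y²) + y)/7 = (2*y² + y)/7 = (y + 2*y²)/7 = y/7 + 2*y²/7)
U(Z, b) = -180 - 2*Z*b (U(Z, b) = -2*Z*b - 180 = -180 - 2*Z*b)
(U(-135, q(s(-1))) - 27996) + 2494 = ((-180 - 2*(-135)*(⅐)*0*(1 + 2*0)) - 27996) + 2494 = ((-180 - 2*(-135)*(⅐)*0*(1 + 0)) - 27996) + 2494 = ((-180 - 2*(-135)*(⅐)*0*1) - 27996) + 2494 = ((-180 - 2*(-135)*0) - 27996) + 2494 = ((-180 + 0) - 27996) + 2494 = (-180 - 27996) + 2494 = -28176 + 2494 = -25682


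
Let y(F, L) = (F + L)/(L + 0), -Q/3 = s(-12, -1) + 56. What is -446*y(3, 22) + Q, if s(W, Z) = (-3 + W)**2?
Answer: -14848/11 ≈ -1349.8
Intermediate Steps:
Q = -843 (Q = -3*((-3 - 12)**2 + 56) = -3*((-15)**2 + 56) = -3*(225 + 56) = -3*281 = -843)
y(F, L) = (F + L)/L
-446*y(3, 22) + Q = -446*(3 + 22)/22 - 843 = -223*25/11 - 843 = -446*25/22 - 843 = -5575/11 - 843 = -14848/11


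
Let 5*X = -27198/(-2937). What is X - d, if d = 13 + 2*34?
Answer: -387429/4895 ≈ -79.148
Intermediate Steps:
X = 9066/4895 (X = (-27198/(-2937))/5 = (-27198*(-1/2937))/5 = (⅕)*(9066/979) = 9066/4895 ≈ 1.8521)
d = 81 (d = 13 + 68 = 81)
X - d = 9066/4895 - 1*81 = 9066/4895 - 81 = -387429/4895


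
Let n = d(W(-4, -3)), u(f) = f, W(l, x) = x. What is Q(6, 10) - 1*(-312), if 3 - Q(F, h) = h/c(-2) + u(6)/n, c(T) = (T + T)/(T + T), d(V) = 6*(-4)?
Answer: 1221/4 ≈ 305.25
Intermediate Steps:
d(V) = -24
n = -24
c(T) = 1 (c(T) = (2*T)/((2*T)) = (2*T)*(1/(2*T)) = 1)
Q(F, h) = 13/4 - h (Q(F, h) = 3 - (h/1 + 6/(-24)) = 3 - (h*1 + 6*(-1/24)) = 3 - (h - ¼) = 3 - (-¼ + h) = 3 + (¼ - h) = 13/4 - h)
Q(6, 10) - 1*(-312) = (13/4 - 1*10) - 1*(-312) = (13/4 - 10) + 312 = -27/4 + 312 = 1221/4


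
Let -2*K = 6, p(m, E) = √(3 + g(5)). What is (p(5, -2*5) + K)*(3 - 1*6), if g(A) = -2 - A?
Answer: 9 - 6*I ≈ 9.0 - 6.0*I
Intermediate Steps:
p(m, E) = 2*I (p(m, E) = √(3 + (-2 - 1*5)) = √(3 + (-2 - 5)) = √(3 - 7) = √(-4) = 2*I)
K = -3 (K = -½*6 = -3)
(p(5, -2*5) + K)*(3 - 1*6) = (2*I - 3)*(3 - 1*6) = (-3 + 2*I)*(3 - 6) = (-3 + 2*I)*(-3) = 9 - 6*I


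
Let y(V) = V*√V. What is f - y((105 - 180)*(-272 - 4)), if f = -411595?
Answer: -411595 - 621000*√23 ≈ -3.3898e+6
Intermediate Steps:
y(V) = V^(3/2)
f - y((105 - 180)*(-272 - 4)) = -411595 - ((105 - 180)*(-272 - 4))^(3/2) = -411595 - (-75*(-276))^(3/2) = -411595 - 20700^(3/2) = -411595 - 621000*√23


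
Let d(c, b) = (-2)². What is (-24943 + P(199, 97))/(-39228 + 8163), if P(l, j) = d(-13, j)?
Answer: 8313/10355 ≈ 0.80280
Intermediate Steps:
d(c, b) = 4
P(l, j) = 4
(-24943 + P(199, 97))/(-39228 + 8163) = (-24943 + 4)/(-39228 + 8163) = -24939/(-31065) = -24939*(-1/31065) = 8313/10355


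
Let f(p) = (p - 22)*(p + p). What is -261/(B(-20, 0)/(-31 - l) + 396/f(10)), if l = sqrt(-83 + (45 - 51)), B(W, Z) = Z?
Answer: 1740/11 ≈ 158.18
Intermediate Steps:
f(p) = 2*p*(-22 + p) (f(p) = (-22 + p)*(2*p) = 2*p*(-22 + p))
l = I*sqrt(89) (l = sqrt(-83 - 6) = sqrt(-89) = I*sqrt(89) ≈ 9.434*I)
-261/(B(-20, 0)/(-31 - l) + 396/f(10)) = -261/(0/(-31 - I*sqrt(89)) + 396/((2*10*(-22 + 10)))) = -261/(0/(-31 - I*sqrt(89)) + 396/((2*10*(-12)))) = -261/(0 + 396/(-240)) = -261/(0 + 396*(-1/240)) = -261/(0 - 33/20) = -261/(-33/20) = -261*(-20/33) = 1740/11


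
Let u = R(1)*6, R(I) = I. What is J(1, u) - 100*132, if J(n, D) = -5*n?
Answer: -13205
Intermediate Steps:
u = 6 (u = 1*6 = 6)
J(n, D) = -5*n
J(1, u) - 100*132 = -5*1 - 100*132 = -5 - 13200 = -13205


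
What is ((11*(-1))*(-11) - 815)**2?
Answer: 481636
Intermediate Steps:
((11*(-1))*(-11) - 815)**2 = (-11*(-11) - 815)**2 = (121 - 815)**2 = (-694)**2 = 481636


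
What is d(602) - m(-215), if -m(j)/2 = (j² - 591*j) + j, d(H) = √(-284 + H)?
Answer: 346150 + √318 ≈ 3.4617e+5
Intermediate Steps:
m(j) = -2*j² + 1180*j (m(j) = -2*((j² - 591*j) + j) = -2*(j² - 590*j) = -2*j² + 1180*j)
d(602) - m(-215) = √(-284 + 602) - 2*(-215)*(590 - 1*(-215)) = √318 - 2*(-215)*(590 + 215) = √318 - 2*(-215)*805 = √318 - 1*(-346150) = √318 + 346150 = 346150 + √318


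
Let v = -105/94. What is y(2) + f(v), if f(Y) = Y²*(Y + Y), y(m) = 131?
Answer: 53245627/415292 ≈ 128.21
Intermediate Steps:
v = -105/94 (v = -105*1/94 = -105/94 ≈ -1.1170)
f(Y) = 2*Y³ (f(Y) = Y²*(2*Y) = 2*Y³)
y(2) + f(v) = 131 + 2*(-105/94)³ = 131 + 2*(-1157625/830584) = 131 - 1157625/415292 = 53245627/415292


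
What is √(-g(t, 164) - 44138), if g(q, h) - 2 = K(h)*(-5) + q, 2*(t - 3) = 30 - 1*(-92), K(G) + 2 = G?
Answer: I*√43394 ≈ 208.31*I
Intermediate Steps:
K(G) = -2 + G
t = 64 (t = 3 + (30 - 1*(-92))/2 = 3 + (30 + 92)/2 = 3 + (½)*122 = 3 + 61 = 64)
g(q, h) = 12 + q - 5*h (g(q, h) = 2 + ((-2 + h)*(-5) + q) = 2 + ((10 - 5*h) + q) = 2 + (10 + q - 5*h) = 12 + q - 5*h)
√(-g(t, 164) - 44138) = √(-(12 + 64 - 5*164) - 44138) = √(-(12 + 64 - 820) - 44138) = √(-1*(-744) - 44138) = √(744 - 44138) = √(-43394) = I*√43394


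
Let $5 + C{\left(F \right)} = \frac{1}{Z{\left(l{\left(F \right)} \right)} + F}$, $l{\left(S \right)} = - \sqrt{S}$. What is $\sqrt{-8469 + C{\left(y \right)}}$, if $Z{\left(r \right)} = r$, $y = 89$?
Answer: $\frac{\sqrt{-754185 + 8474 \sqrt{89}}}{\sqrt{89 - \sqrt{89}}} \approx 92.054 i$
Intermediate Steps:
$C{\left(F \right)} = -5 + \frac{1}{F - \sqrt{F}}$ ($C{\left(F \right)} = -5 + \frac{1}{- \sqrt{F} + F} = -5 + \frac{1}{F - \sqrt{F}}$)
$\sqrt{-8469 + C{\left(y \right)}} = \sqrt{-8469 + \frac{-1 - 5 \sqrt{89} + 5 \cdot 89}{\sqrt{89} - 89}} = \sqrt{-8469 + \frac{-1 - 5 \sqrt{89} + 445}{\sqrt{89} - 89}} = \sqrt{-8469 + \frac{444 - 5 \sqrt{89}}{-89 + \sqrt{89}}}$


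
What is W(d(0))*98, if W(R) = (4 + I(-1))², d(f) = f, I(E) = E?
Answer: 882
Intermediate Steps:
W(R) = 9 (W(R) = (4 - 1)² = 3² = 9)
W(d(0))*98 = 9*98 = 882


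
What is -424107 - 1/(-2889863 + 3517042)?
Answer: -265991004154/627179 ≈ -4.2411e+5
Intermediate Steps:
-424107 - 1/(-2889863 + 3517042) = -424107 - 1/627179 = -265991004154/627179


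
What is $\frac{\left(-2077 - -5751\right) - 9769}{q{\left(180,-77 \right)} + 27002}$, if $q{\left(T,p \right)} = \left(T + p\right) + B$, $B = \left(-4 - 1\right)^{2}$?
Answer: $- \frac{1219}{5426} \approx -0.22466$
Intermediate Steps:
$B = 25$ ($B = \left(-5\right)^{2} = 25$)
$q{\left(T,p \right)} = 25 + T + p$ ($q{\left(T,p \right)} = \left(T + p\right) + 25 = 25 + T + p$)
$\frac{\left(-2077 - -5751\right) - 9769}{q{\left(180,-77 \right)} + 27002} = \frac{\left(-2077 - -5751\right) - 9769}{\left(25 + 180 - 77\right) + 27002} = \frac{\left(-2077 + 5751\right) - 9769}{128 + 27002} = \frac{3674 - 9769}{27130} = \left(-6095\right) \frac{1}{27130} = - \frac{1219}{5426}$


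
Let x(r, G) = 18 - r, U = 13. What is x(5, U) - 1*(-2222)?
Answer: 2235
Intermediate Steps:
x(5, U) - 1*(-2222) = (18 - 1*5) - 1*(-2222) = (18 - 5) + 2222 = 13 + 2222 = 2235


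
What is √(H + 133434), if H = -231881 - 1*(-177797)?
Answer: 115*√6 ≈ 281.69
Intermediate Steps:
H = -54084 (H = -231881 + 177797 = -54084)
√(H + 133434) = √(-54084 + 133434) = √79350 = 115*√6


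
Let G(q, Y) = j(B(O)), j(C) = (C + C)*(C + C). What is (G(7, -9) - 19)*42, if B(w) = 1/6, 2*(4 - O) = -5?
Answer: -2380/3 ≈ -793.33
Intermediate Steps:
O = 13/2 (O = 4 - ½*(-5) = 4 + 5/2 = 13/2 ≈ 6.5000)
B(w) = ⅙
j(C) = 4*C² (j(C) = (2*C)*(2*C) = 4*C²)
G(q, Y) = ⅑ (G(q, Y) = 4*(⅙)² = 4*(1/36) = ⅑)
(G(7, -9) - 19)*42 = (⅑ - 19)*42 = -170/9*42 = -2380/3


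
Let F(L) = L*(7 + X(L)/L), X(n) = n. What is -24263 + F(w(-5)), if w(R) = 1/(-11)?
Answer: -266901/11 ≈ -24264.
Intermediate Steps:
w(R) = -1/11
F(L) = 8*L (F(L) = L*(7 + L/L) = L*(7 + 1) = L*8 = 8*L)
-24263 + F(w(-5)) = -24263 + 8*(-1/11) = -24263 - 8/11 = -266901/11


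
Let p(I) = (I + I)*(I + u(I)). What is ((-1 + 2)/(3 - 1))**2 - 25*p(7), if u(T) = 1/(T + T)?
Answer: -9899/4 ≈ -2474.8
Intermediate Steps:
u(T) = 1/(2*T)
p(I) = 2*I*(I + 1/(2*I)) (p(I) = (I + I)*(I + 1/(2*I)) = (2*I)*(I + 1/(2*I)) = 2*I*(I + 1/(2*I)))
((-1 + 2)/(3 - 1))**2 - 25*p(7) = ((-1 + 2)/(3 - 1))**2 - 25*(1 + 2*7**2) = (1/2)**2 - 25*(1 + 2*49) = (1*(1/2))**2 - 25*(1 + 98) = (1/2)**2 - 25*99 = 1/4 - 2475 = -9899/4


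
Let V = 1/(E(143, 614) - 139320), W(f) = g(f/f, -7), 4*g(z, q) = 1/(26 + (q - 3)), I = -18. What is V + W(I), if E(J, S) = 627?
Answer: 138629/8876352 ≈ 0.015618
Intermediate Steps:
g(z, q) = 1/(4*(23 + q)) (g(z, q) = 1/(4*(26 + (q - 3))) = 1/(4*(26 + (-3 + q))) = 1/(4*(23 + q)))
W(f) = 1/64 (W(f) = 1/(4*(23 - 7)) = (¼)/16 = (¼)*(1/16) = 1/64)
V = -1/138693 (V = 1/(627 - 139320) = 1/(-138693) = -1/138693 ≈ -7.2102e-6)
V + W(I) = -1/138693 + 1/64 = 138629/8876352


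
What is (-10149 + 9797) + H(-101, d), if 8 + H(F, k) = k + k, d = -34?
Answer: -428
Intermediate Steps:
H(F, k) = -8 + 2*k (H(F, k) = -8 + (k + k) = -8 + 2*k)
(-10149 + 9797) + H(-101, d) = (-10149 + 9797) + (-8 + 2*(-34)) = -352 + (-8 - 68) = -352 - 76 = -428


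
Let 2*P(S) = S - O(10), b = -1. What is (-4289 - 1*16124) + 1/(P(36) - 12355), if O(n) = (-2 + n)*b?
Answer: -251753530/12333 ≈ -20413.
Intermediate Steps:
O(n) = 2 - n (O(n) = (-2 + n)*(-1) = 2 - n)
P(S) = 4 + S/2 (P(S) = (S - (2 - 1*10))/2 = (S - (2 - 10))/2 = (S - 1*(-8))/2 = (S + 8)/2 = (8 + S)/2 = 4 + S/2)
(-4289 - 1*16124) + 1/(P(36) - 12355) = (-4289 - 1*16124) + 1/((4 + (1/2)*36) - 12355) = (-4289 - 16124) + 1/((4 + 18) - 12355) = -20413 + 1/(22 - 12355) = -20413 + 1/(-12333) = -20413 - 1/12333 = -251753530/12333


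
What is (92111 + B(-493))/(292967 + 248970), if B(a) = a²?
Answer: 17640/28523 ≈ 0.61845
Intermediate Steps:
(92111 + B(-493))/(292967 + 248970) = (92111 + (-493)²)/(292967 + 248970) = (92111 + 243049)/541937 = 335160*(1/541937) = 17640/28523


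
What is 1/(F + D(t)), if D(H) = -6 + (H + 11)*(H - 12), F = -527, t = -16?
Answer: -1/393 ≈ -0.0025445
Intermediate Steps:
D(H) = -6 + (-12 + H)*(11 + H) (D(H) = -6 + (11 + H)*(-12 + H) = -6 + (-12 + H)*(11 + H))
1/(F + D(t)) = 1/(-527 + (-138 + (-16)² - 1*(-16))) = 1/(-527 + (-138 + 256 + 16)) = 1/(-527 + 134) = 1/(-393) = -1/393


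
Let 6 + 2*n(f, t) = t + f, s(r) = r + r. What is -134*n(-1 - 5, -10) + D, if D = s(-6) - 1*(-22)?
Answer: 1484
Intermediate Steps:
s(r) = 2*r
D = 10 (D = 2*(-6) - 1*(-22) = -12 + 22 = 10)
n(f, t) = -3 + f/2 + t/2 (n(f, t) = -3 + (t + f)/2 = -3 + (f + t)/2 = -3 + (f/2 + t/2) = -3 + f/2 + t/2)
-134*n(-1 - 5, -10) + D = -134*(-3 + (-1 - 5)/2 + (½)*(-10)) + 10 = -134*(-3 + (½)*(-6) - 5) + 10 = -134*(-3 - 3 - 5) + 10 = -134*(-11) + 10 = 1474 + 10 = 1484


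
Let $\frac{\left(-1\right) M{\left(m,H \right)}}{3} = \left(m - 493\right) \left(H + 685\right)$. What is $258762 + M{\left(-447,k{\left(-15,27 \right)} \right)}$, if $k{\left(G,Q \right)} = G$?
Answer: $2148162$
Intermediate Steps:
$M{\left(m,H \right)} = - 3 \left(-493 + m\right) \left(685 + H\right)$ ($M{\left(m,H \right)} = - 3 \left(m - 493\right) \left(H + 685\right) = - 3 \left(-493 + m\right) \left(685 + H\right)$)
$258762 + M{\left(-447,k{\left(-15,27 \right)} \right)} = 258762 + \left(1013115 - -918585 + 1479 \left(-15\right) - \left(-45\right) \left(-447\right)\right) = 258762 + \left(1013115 + 918585 - 22185 - 20115\right) = 258762 + 1889400 = 2148162$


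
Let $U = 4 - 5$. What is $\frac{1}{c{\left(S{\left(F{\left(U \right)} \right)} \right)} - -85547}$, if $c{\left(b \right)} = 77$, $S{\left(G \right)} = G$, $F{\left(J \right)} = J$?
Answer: $\frac{1}{85624} \approx 1.1679 \cdot 10^{-5}$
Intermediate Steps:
$U = -1$ ($U = 4 - 5 = -1$)
$\frac{1}{c{\left(S{\left(F{\left(U \right)} \right)} \right)} - -85547} = \frac{1}{77 - -85547} = \frac{1}{77 + 85547} = \frac{1}{85624}$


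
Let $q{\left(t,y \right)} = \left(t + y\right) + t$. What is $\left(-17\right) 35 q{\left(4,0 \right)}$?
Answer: $-4760$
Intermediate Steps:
$q{\left(t,y \right)} = y + 2 t$
$\left(-17\right) 35 q{\left(4,0 \right)} = \left(-17\right) 35 \left(0 + 2 \cdot 4\right) = - 595 \left(0 + 8\right) = \left(-595\right) 8 = -4760$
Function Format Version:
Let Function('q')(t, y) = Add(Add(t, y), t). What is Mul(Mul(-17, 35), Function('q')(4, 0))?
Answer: -4760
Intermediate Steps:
Function('q')(t, y) = Add(y, Mul(2, t))
Mul(Mul(-17, 35), Function('q')(4, 0)) = Mul(Mul(-17, 35), Add(0, Mul(2, 4))) = Mul(-595, Add(0, 8)) = Mul(-595, 8) = -4760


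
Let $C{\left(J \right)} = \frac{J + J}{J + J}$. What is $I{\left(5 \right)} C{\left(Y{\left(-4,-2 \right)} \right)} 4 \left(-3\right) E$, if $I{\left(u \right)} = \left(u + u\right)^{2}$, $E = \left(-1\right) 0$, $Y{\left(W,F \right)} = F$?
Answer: $0$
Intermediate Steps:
$E = 0$
$C{\left(J \right)} = 1$ ($C{\left(J \right)} = \frac{2 J}{2 J} = 2 J \frac{1}{2 J} = 1$)
$I{\left(u \right)} = 4 u^{2}$ ($I{\left(u \right)} = \left(2 u\right)^{2} = 4 u^{2}$)
$I{\left(5 \right)} C{\left(Y{\left(-4,-2 \right)} \right)} 4 \left(-3\right) E = 4 \cdot 5^{2} \cdot 1 \cdot 4 \left(-3\right) 0 = 4 \cdot 25 \cdot 1 \left(\left(-12\right) 0\right) = 100 \cdot 1 \cdot 0 = 100 \cdot 0 = 0$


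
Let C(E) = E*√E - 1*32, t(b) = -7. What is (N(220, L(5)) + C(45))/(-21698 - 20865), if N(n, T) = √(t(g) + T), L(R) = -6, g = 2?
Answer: 32/42563 - 135*√5/42563 - I*√13/42563 ≈ -0.0063405 - 8.4711e-5*I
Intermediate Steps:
C(E) = -32 + E^(3/2) (C(E) = E^(3/2) - 32 = -32 + E^(3/2))
N(n, T) = √(-7 + T)
(N(220, L(5)) + C(45))/(-21698 - 20865) = (√(-7 - 6) + (-32 + 45^(3/2)))/(-21698 - 20865) = (√(-13) + (-32 + 135*√5))/(-42563) = (I*√13 + (-32 + 135*√5))*(-1/42563) = (-32 + 135*√5 + I*√13)*(-1/42563) = 32/42563 - 135*√5/42563 - I*√13/42563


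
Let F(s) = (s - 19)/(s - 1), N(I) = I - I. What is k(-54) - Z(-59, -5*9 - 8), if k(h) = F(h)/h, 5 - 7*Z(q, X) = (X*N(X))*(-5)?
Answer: -15361/20790 ≈ -0.73886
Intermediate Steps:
N(I) = 0
F(s) = (-19 + s)/(-1 + s)
Z(q, X) = 5/7 (Z(q, X) = 5/7 - X*0*(-5)/7 = 5/7 - 0*(-5) = 5/7 - ⅐*0 = 5/7 + 0 = 5/7)
k(h) = (-19 + h)/(h*(-1 + h)) (k(h) = ((-19 + h)/(-1 + h))/h = (-19 + h)/(h*(-1 + h)))
k(-54) - Z(-59, -5*9 - 8) = (-19 - 54)/((-54)*(-1 - 54)) - 1*5/7 = -1/54*(-73)/(-55) - 5/7 = -1/54*(-1/55)*(-73) - 5/7 = -73/2970 - 5/7 = -15361/20790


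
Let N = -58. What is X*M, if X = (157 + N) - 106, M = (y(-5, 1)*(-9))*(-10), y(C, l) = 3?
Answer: -1890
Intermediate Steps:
M = 270 (M = (3*(-9))*(-10) = -27*(-10) = 270)
X = -7 (X = (157 - 58) - 106 = 99 - 106 = -7)
X*M = -7*270 = -1890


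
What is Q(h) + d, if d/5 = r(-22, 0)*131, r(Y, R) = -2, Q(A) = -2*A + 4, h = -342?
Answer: -622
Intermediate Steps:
Q(A) = 4 - 2*A
d = -1310 (d = 5*(-2*131) = 5*(-262) = -1310)
Q(h) + d = (4 - 2*(-342)) - 1310 = (4 + 684) - 1310 = 688 - 1310 = -622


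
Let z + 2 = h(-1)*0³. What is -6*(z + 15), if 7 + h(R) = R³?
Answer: -78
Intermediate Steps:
h(R) = -7 + R³
z = -2 (z = -2 + (-7 + (-1)³)*0³ = -2 + (-7 - 1)*0 = -2 - 8*0 = -2 + 0 = -2)
-6*(z + 15) = -6*(-2 + 15) = -6*13 = -78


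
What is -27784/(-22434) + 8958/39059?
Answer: 643089514/438124803 ≈ 1.4678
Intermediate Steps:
-27784/(-22434) + 8958/39059 = -27784*(-1/22434) + 8958*(1/39059) = 13892/11217 + 8958/39059 = 643089514/438124803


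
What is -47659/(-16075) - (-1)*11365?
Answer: 182740034/16075 ≈ 11368.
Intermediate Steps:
-47659/(-16075) - (-1)*11365 = -47659*(-1/16075) - 1*(-11365) = 47659/16075 + 11365 = 182740034/16075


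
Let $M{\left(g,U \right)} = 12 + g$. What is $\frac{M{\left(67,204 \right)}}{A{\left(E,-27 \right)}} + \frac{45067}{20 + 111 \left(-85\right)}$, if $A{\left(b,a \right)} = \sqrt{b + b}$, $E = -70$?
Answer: $- \frac{45067}{9415} - \frac{79 i \sqrt{35}}{70} \approx -4.7867 - 6.6767 i$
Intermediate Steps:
$A{\left(b,a \right)} = \sqrt{2} \sqrt{b}$ ($A{\left(b,a \right)} = \sqrt{2 b} = \sqrt{2} \sqrt{b}$)
$\frac{M{\left(67,204 \right)}}{A{\left(E,-27 \right)}} + \frac{45067}{20 + 111 \left(-85\right)} = \frac{12 + 67}{\sqrt{2} \sqrt{-70}} + \frac{45067}{20 + 111 \left(-85\right)} = \frac{79}{\sqrt{2} i \sqrt{70}} + \frac{45067}{20 - 9435} = \frac{79}{2 i \sqrt{35}} + \frac{45067}{-9415} = 79 \left(- \frac{i \sqrt{35}}{70}\right) + 45067 \left(- \frac{1}{9415}\right) = - \frac{79 i \sqrt{35}}{70} - \frac{45067}{9415} = - \frac{45067}{9415} - \frac{79 i \sqrt{35}}{70}$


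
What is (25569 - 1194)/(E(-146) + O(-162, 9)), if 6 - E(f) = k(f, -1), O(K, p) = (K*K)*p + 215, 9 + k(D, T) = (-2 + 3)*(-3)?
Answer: 24375/236429 ≈ 0.10310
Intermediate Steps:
k(D, T) = -12 (k(D, T) = -9 + (-2 + 3)*(-3) = -9 + 1*(-3) = -9 - 3 = -12)
O(K, p) = 215 + p*K² (O(K, p) = K²*p + 215 = p*K² + 215 = 215 + p*K²)
E(f) = 18 (E(f) = 6 - 1*(-12) = 6 + 12 = 18)
(25569 - 1194)/(E(-146) + O(-162, 9)) = (25569 - 1194)/(18 + (215 + 9*(-162)²)) = 24375/(18 + (215 + 9*26244)) = 24375/(18 + (215 + 236196)) = 24375/(18 + 236411) = 24375/236429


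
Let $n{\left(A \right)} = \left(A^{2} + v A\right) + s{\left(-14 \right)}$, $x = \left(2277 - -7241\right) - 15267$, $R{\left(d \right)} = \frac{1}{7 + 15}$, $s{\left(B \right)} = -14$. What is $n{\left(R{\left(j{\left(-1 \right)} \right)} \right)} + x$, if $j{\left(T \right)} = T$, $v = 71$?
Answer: $- \frac{2787729}{484} \approx -5759.8$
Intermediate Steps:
$R{\left(d \right)} = \frac{1}{22}$
$x = -5749$ ($x = \left(2277 + 7241\right) - 15267 = 9518 - 15267 = -5749$)
$n{\left(A \right)} = -14 + A^{2} + 71 A$ ($n{\left(A \right)} = \left(A^{2} + 71 A\right) - 14 = -14 + A^{2} + 71 A$)
$n{\left(R{\left(j{\left(-1 \right)} \right)} \right)} + x = \left(-14 + \left(\frac{1}{22}\right)^{2} + 71 \cdot \frac{1}{22}\right) - 5749 = \left(-14 + \frac{1}{484} + \frac{71}{22}\right) - 5749 = - \frac{5213}{484} - 5749 = - \frac{2787729}{484}$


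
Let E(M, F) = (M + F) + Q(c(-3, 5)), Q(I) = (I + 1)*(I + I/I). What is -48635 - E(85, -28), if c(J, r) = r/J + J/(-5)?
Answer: -10955701/225 ≈ -48692.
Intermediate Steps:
c(J, r) = -J/5 + r/J (c(J, r) = r/J + J*(-⅕) = r/J - J/5 = -J/5 + r/J)
Q(I) = (1 + I)² (Q(I) = (1 + I)*(I + 1) = (1 + I)*(1 + I) = (1 + I)²)
E(M, F) = 1/225 + F + M (E(M, F) = (M + F) + (1 + (-⅕*(-3) + 5/(-3))² + 2*(-⅕*(-3) + 5/(-3))) = (F + M) + (1 + (⅗ + 5*(-⅓))² + 2*(⅗ + 5*(-⅓))) = (F + M) + (1 + (⅗ - 5/3)² + 2*(⅗ - 5/3)) = (F + M) + (1 + (-16/15)² + 2*(-16/15)) = (F + M) + (1 + 256/225 - 32/15) = (F + M) + 1/225 = 1/225 + F + M)
-48635 - E(85, -28) = -48635 - (1/225 - 28 + 85) = -48635 - 1*12826/225 = -48635 - 12826/225 = -10955701/225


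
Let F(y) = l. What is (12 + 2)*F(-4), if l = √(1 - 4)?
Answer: 14*I*√3 ≈ 24.249*I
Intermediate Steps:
l = I*√3 (l = √(-3) = I*√3 ≈ 1.732*I)
F(y) = I*√3
(12 + 2)*F(-4) = (12 + 2)*(I*√3) = 14*(I*√3) = 14*I*√3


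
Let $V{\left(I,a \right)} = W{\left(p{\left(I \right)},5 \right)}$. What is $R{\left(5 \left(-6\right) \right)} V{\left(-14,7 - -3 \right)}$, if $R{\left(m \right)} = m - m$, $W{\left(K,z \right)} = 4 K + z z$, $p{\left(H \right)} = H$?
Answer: $0$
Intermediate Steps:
$W{\left(K,z \right)} = z^{2} + 4 K$ ($W{\left(K,z \right)} = 4 K + z^{2} = z^{2} + 4 K$)
$V{\left(I,a \right)} = 25 + 4 I$ ($V{\left(I,a \right)} = 5^{2} + 4 I = 25 + 4 I$)
$R{\left(m \right)} = 0$
$R{\left(5 \left(-6\right) \right)} V{\left(-14,7 - -3 \right)} = 0 \left(25 + 4 \left(-14\right)\right) = 0 \left(25 - 56\right) = 0 \left(-31\right) = 0$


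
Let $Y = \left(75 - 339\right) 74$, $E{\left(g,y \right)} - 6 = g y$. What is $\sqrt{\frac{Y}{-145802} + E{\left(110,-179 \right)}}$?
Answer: $\frac{2 i \sqrt{26152751072479}}{72901} \approx 140.3 i$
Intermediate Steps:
$E{\left(g,y \right)} = 6 + g y$
$Y = -19536$ ($Y = \left(-264\right) 74 = -19536$)
$\sqrt{\frac{Y}{-145802} + E{\left(110,-179 \right)}} = \sqrt{- \frac{19536}{-145802} + \left(6 + 110 \left(-179\right)\right)} = \sqrt{\left(-19536\right) \left(- \frac{1}{145802}\right) + \left(6 - 19690\right)} = \sqrt{\frac{9768}{72901} - 19684} = \sqrt{- \frac{1434973516}{72901}} = \frac{2 i \sqrt{26152751072479}}{72901}$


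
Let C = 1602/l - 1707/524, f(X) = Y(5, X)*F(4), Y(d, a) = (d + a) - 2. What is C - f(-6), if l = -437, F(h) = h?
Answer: 1162449/228988 ≈ 5.0765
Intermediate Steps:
Y(d, a) = -2 + a + d (Y(d, a) = (a + d) - 2 = -2 + a + d)
f(X) = 12 + 4*X (f(X) = (-2 + X + 5)*4 = (3 + X)*4 = 12 + 4*X)
C = -1585407/228988 (C = 1602/(-437) - 1707/524 = 1602*(-1/437) - 1707*1/524 = -1602/437 - 1707/524 = -1585407/228988 ≈ -6.9235)
C - f(-6) = -1585407/228988 - (12 + 4*(-6)) = -1585407/228988 - (12 - 24) = -1585407/228988 - 1*(-12) = -1585407/228988 + 12 = 1162449/228988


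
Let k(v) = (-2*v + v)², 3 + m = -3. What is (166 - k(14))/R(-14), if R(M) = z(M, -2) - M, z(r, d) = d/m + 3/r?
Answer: -1260/593 ≈ -2.1248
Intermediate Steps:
m = -6 (m = -3 - 3 = -6)
z(r, d) = 3/r - d/6 (z(r, d) = d/(-6) + 3/r = d*(-⅙) + 3/r = -d/6 + 3/r = 3/r - d/6)
k(v) = v² (k(v) = (-v)² = v²)
R(M) = ⅓ - M + 3/M (R(M) = (3/M - ⅙*(-2)) - M = (3/M + ⅓) - M = (⅓ + 3/M) - M = ⅓ - M + 3/M)
(166 - k(14))/R(-14) = (166 - 1*14²)/(⅓ - 1*(-14) + 3/(-14)) = (166 - 1*196)/(⅓ + 14 + 3*(-1/14)) = (166 - 196)/(⅓ + 14 - 3/14) = -30/593/42 = -30*42/593 = -1260/593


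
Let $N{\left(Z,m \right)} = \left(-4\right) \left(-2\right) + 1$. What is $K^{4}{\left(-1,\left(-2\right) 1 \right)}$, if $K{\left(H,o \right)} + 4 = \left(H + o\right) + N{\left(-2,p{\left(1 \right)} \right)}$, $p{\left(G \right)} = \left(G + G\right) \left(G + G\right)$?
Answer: $16$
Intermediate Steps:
$p{\left(G \right)} = 4 G^{2}$ ($p{\left(G \right)} = 2 G 2 G = 4 G^{2}$)
$N{\left(Z,m \right)} = 9$ ($N{\left(Z,m \right)} = 8 + 1 = 9$)
$K{\left(H,o \right)} = 5 + H + o$ ($K{\left(H,o \right)} = -4 + \left(\left(H + o\right) + 9\right) = -4 + \left(9 + H + o\right) = 5 + H + o$)
$K^{4}{\left(-1,\left(-2\right) 1 \right)} = \left(5 - 1 - 2\right)^{4} = 2^{4} = 16$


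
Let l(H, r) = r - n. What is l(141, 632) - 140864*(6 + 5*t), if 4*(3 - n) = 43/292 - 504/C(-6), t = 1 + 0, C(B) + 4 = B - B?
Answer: -1809049165/1168 ≈ -1.5488e+6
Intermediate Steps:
C(B) = -4 (C(B) = -4 + (B - B) = -4 + 0 = -4)
t = 1
n = -33331/1168 (n = 3 - (43/292 - 504/(-4))/4 = 3 - (43*(1/292) - 504*(-¼))/4 = 3 - (43/292 + 126)/4 = 3 - ¼*36835/292 = 3 - 36835/1168 = -33331/1168 ≈ -28.537)
l(H, r) = 33331/1168 + r (l(H, r) = r - 1*(-33331/1168) = r + 33331/1168 = 33331/1168 + r)
l(141, 632) - 140864*(6 + 5*t) = (33331/1168 + 632) - 140864*(6 + 5*1) = 771507/1168 - 140864*(6 + 5) = 771507/1168 - 140864*11 = 771507/1168 - 1549504 = -1809049165/1168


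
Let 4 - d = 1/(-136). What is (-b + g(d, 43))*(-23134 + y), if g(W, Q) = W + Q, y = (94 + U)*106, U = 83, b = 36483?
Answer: 5416137435/34 ≈ 1.5930e+8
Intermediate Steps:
y = 18762 (y = (94 + 83)*106 = 177*106 = 18762)
d = 545/136 (d = 4 - 1/(-136) = 4 - 1*(-1/136) = 4 + 1/136 = 545/136 ≈ 4.0074)
g(W, Q) = Q + W
(-b + g(d, 43))*(-23134 + y) = (-1*36483 + (43 + 545/136))*(-23134 + 18762) = (-36483 + 6393/136)*(-4372) = -4955295/136*(-4372) = 5416137435/34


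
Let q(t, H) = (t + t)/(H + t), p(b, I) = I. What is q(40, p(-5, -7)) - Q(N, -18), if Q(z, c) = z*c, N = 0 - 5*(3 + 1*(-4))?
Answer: 3050/33 ≈ 92.424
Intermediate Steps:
q(t, H) = 2*t/(H + t) (q(t, H) = (2*t)/(H + t) = 2*t/(H + t))
N = 5 (N = 0 - 5*(3 - 4) = 0 - 5*(-1) = 0 + 5 = 5)
Q(z, c) = c*z
q(40, p(-5, -7)) - Q(N, -18) = 2*40/(-7 + 40) - (-18)*5 = 2*40/33 - 1*(-90) = 2*40*(1/33) + 90 = 80/33 + 90 = 3050/33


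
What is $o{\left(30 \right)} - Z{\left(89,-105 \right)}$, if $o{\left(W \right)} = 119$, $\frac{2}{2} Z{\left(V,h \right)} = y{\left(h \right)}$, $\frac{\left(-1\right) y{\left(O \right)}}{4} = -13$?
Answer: $67$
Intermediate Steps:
$y{\left(O \right)} = 52$ ($y{\left(O \right)} = \left(-4\right) \left(-13\right) = 52$)
$Z{\left(V,h \right)} = 52$
$o{\left(30 \right)} - Z{\left(89,-105 \right)} = 119 - 52 = 67$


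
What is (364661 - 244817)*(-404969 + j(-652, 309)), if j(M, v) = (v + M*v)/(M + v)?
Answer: -2374678179936/49 ≈ -4.8463e+10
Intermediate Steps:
j(M, v) = (v + M*v)/(M + v)
(364661 - 244817)*(-404969 + j(-652, 309)) = (364661 - 244817)*(-404969 + 309*(1 - 652)/(-652 + 309)) = 119844*(-404969 + 309*(-651)/(-343)) = 119844*(-404969 + 309*(-1/343)*(-651)) = 119844*(-404969 + 28737/49) = 119844*(-19814744/49) = -2374678179936/49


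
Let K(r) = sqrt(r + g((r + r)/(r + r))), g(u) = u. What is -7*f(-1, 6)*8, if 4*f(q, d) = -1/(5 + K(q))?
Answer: 14/5 ≈ 2.8000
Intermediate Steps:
K(r) = sqrt(1 + r) (K(r) = sqrt(r + (r + r)/(r + r)) = sqrt(r + (2*r)/((2*r))) = sqrt(r + (2*r)*(1/(2*r))) = sqrt(r + 1) = sqrt(1 + r))
f(q, d) = -1/(4*(5 + sqrt(1 + q))) (f(q, d) = (-1/(5 + sqrt(1 + q)))/4 = -1/(4*(5 + sqrt(1 + q))))
-7*f(-1, 6)*8 = -(-7)/(20 + 4*sqrt(1 - 1))*8 = -(-7)/(20 + 4*sqrt(0))*8 = -(-7)/(20 + 4*0)*8 = -(-7)/(20 + 0)*8 = -(-7)/20*8 = -7*(-1/20)*8 = (7/20)*8 = 14/5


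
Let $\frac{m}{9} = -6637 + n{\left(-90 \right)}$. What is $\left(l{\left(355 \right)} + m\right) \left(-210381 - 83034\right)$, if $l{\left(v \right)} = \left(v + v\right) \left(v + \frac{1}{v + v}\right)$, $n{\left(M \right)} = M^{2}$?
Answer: $-77818939470$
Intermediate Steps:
$m = 13167$ ($m = 9 \left(-6637 + \left(-90\right)^{2}\right) = 9 \left(-6637 + 8100\right) = 9 \cdot 1463 = 13167$)
$l{\left(v \right)} = 2 v \left(v + \frac{1}{2 v}\right)$
$\left(l{\left(355 \right)} + m\right) \left(-210381 - 83034\right) = \left(\left(1 + 2 \cdot 355^{2}\right) + 13167\right) \left(-210381 - 83034\right) = \left(\left(1 + 2 \cdot 126025\right) + 13167\right) \left(-293415\right) = \left(\left(1 + 252050\right) + 13167\right) \left(-293415\right) = \left(252051 + 13167\right) \left(-293415\right) = 265218 \left(-293415\right) = -77818939470$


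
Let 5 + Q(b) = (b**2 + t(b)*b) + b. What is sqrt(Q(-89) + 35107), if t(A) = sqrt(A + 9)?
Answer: sqrt(42934 - 356*I*sqrt(5)) ≈ 207.21 - 1.921*I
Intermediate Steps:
t(A) = sqrt(9 + A)
Q(b) = -5 + b + b**2 + b*sqrt(9 + b) (Q(b) = -5 + ((b**2 + sqrt(9 + b)*b) + b) = -5 + ((b**2 + b*sqrt(9 + b)) + b) = -5 + (b + b**2 + b*sqrt(9 + b)) = -5 + b + b**2 + b*sqrt(9 + b))
sqrt(Q(-89) + 35107) = sqrt((-5 - 89 + (-89)**2 - 89*sqrt(9 - 89)) + 35107) = sqrt((-5 - 89 + 7921 - 356*I*sqrt(5)) + 35107) = sqrt((7827 - 356*I*sqrt(5)) + 35107) = sqrt(42934 - 356*I*sqrt(5))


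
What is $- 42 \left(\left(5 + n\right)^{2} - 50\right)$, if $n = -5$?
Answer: $2100$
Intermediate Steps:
$- 42 \left(\left(5 + n\right)^{2} - 50\right) = - 42 \left(\left(5 - 5\right)^{2} - 50\right) = - 42 \left(0^{2} - 50\right) = - 42 \left(0 - 50\right) = \left(-42\right) \left(-50\right) = 2100$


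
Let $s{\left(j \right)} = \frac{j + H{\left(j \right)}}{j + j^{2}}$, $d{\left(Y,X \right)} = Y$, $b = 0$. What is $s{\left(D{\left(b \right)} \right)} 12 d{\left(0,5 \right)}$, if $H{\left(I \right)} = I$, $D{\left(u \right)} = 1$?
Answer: $0$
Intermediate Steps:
$s{\left(j \right)} = \frac{2 j}{j + j^{2}}$ ($s{\left(j \right)} = \frac{j + j}{j + j^{2}} = \frac{2 j}{j + j^{2}}$)
$s{\left(D{\left(b \right)} \right)} 12 d{\left(0,5 \right)} = \frac{2}{1 + 1} \cdot 12 \cdot 0 = \frac{2}{2} \cdot 12 \cdot 0 = 2 \cdot \frac{1}{2} \cdot 12 \cdot 0 = 1 \cdot 12 \cdot 0 = 12 \cdot 0 = 0$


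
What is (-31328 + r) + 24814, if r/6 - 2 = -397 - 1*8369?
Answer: -59098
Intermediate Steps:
r = -52584 (r = 12 + 6*(-397 - 1*8369) = 12 + 6*(-397 - 8369) = 12 + 6*(-8766) = 12 - 52596 = -52584)
(-31328 + r) + 24814 = (-31328 - 52584) + 24814 = -83912 + 24814 = -59098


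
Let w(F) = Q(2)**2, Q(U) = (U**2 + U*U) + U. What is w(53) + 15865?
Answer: 15965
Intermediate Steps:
Q(U) = U + 2*U**2 (Q(U) = (U**2 + U**2) + U = 2*U**2 + U = U + 2*U**2)
w(F) = 100 (w(F) = (2*(1 + 2*2))**2 = (2*(1 + 4))**2 = (2*5)**2 = 10**2 = 100)
w(53) + 15865 = 100 + 15865 = 15965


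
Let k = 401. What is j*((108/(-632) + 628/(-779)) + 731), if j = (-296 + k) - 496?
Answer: -35132399835/123082 ≈ -2.8544e+5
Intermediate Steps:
j = -391 (j = (-296 + 401) - 496 = 105 - 496 = -391)
j*((108/(-632) + 628/(-779)) + 731) = -391*((108/(-632) + 628/(-779)) + 731) = -391*((108*(-1/632) + 628*(-1/779)) + 731) = -391*((-27/158 - 628/779) + 731) = -391*(-120257/123082 + 731) = -391*89852685/123082 = -35132399835/123082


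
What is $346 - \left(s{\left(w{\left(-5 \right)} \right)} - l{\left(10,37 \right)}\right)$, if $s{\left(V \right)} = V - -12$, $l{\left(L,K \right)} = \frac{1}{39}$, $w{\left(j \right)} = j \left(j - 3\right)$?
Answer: $\frac{11467}{39} \approx 294.03$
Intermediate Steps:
$w{\left(j \right)} = j \left(-3 + j\right)$
$l{\left(L,K \right)} = \frac{1}{39}$
$s{\left(V \right)} = 12 + V$ ($s{\left(V \right)} = V + 12 = 12 + V$)
$346 - \left(s{\left(w{\left(-5 \right)} \right)} - l{\left(10,37 \right)}\right) = 346 - \left(\left(12 - 5 \left(-3 - 5\right)\right) - \frac{1}{39}\right) = 346 - \left(\left(12 - -40\right) - \frac{1}{39}\right) = 346 - \left(\left(12 + 40\right) - \frac{1}{39}\right) = 346 - \left(52 - \frac{1}{39}\right) = 346 - \frac{2027}{39} = \frac{11467}{39}$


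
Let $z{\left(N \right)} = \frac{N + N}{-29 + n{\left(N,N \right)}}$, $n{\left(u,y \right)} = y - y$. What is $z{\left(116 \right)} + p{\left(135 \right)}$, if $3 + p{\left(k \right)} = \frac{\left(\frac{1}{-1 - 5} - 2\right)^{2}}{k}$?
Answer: $- \frac{53291}{4860} \approx -10.965$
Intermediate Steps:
$n{\left(u,y \right)} = 0$
$z{\left(N \right)} = - \frac{2 N}{29}$ ($z{\left(N \right)} = \frac{N + N}{-29 + 0} = \frac{2 N}{-29} = 2 N \left(- \frac{1}{29}\right) = - \frac{2 N}{29}$)
$p{\left(k \right)} = -3 + \frac{169}{36 k}$ ($p{\left(k \right)} = -3 + \frac{\left(\frac{1}{-1 - 5} - 2\right)^{2}}{k} = -3 + \frac{\left(\frac{1}{-6} - 2\right)^{2}}{k} = -3 + \frac{\left(- \frac{1}{6} - 2\right)^{2}}{k} = -3 + \frac{\left(- \frac{13}{6}\right)^{2}}{k} = -3 + \frac{169}{36 k}$)
$z{\left(116 \right)} + p{\left(135 \right)} = \left(- \frac{2}{29}\right) 116 - \left(3 - \frac{169}{36 \cdot 135}\right) = -8 + \left(-3 + \frac{169}{36} \cdot \frac{1}{135}\right) = -8 + \left(-3 + \frac{169}{4860}\right) = -8 - \frac{14411}{4860} = - \frac{53291}{4860}$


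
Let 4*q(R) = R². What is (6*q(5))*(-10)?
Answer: -375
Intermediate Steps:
q(R) = R²/4
(6*q(5))*(-10) = (6*((¼)*5²))*(-10) = (6*((¼)*25))*(-10) = (6*(25/4))*(-10) = (75/2)*(-10) = -375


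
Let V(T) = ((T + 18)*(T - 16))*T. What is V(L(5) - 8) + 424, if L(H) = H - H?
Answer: 2344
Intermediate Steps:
L(H) = 0
V(T) = T*(-16 + T)*(18 + T) (V(T) = ((18 + T)*(-16 + T))*T = ((-16 + T)*(18 + T))*T = T*(-16 + T)*(18 + T))
V(L(5) - 8) + 424 = (0 - 8)*(-288 + (0 - 8)**2 + 2*(0 - 8)) + 424 = -8*(-288 + (-8)**2 + 2*(-8)) + 424 = -8*(-288 + 64 - 16) + 424 = -8*(-240) + 424 = 1920 + 424 = 2344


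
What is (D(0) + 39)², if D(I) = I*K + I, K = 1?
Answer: 1521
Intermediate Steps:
D(I) = 2*I (D(I) = I*1 + I = I + I = 2*I)
(D(0) + 39)² = (2*0 + 39)² = (0 + 39)² = 39² = 1521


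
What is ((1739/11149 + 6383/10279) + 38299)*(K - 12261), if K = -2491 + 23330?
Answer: 37650354369826706/114600571 ≈ 3.2854e+8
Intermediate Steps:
K = 20839
((1739/11149 + 6383/10279) + 38299)*(K - 12261) = ((1739/11149 + 6383/10279) + 38299)*(20839 - 12261) = ((1739*(1/11149) + 6383*(1/10279)) + 38299)*8578 = ((1739/11149 + 6383/10279) + 38299)*8578 = (89039248/114600571 + 38299)*8578 = (4389176307977/114600571)*8578 = 37650354369826706/114600571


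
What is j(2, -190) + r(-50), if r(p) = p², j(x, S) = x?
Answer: 2502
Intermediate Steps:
j(2, -190) + r(-50) = 2 + (-50)² = 2 + 2500 = 2502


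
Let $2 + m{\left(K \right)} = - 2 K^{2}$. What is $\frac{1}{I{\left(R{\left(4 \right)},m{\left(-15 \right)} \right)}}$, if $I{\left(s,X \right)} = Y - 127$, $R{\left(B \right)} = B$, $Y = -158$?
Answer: $- \frac{1}{285} \approx -0.0035088$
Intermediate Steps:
$m{\left(K \right)} = -2 - 2 K^{2}$
$I{\left(s,X \right)} = -285$ ($I{\left(s,X \right)} = -158 - 127 = -285$)
$\frac{1}{I{\left(R{\left(4 \right)},m{\left(-15 \right)} \right)}} = \frac{1}{-285} = - \frac{1}{285}$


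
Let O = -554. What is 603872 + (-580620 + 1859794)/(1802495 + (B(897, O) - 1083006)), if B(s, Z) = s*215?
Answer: 275470137571/456172 ≈ 6.0387e+5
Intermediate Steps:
B(s, Z) = 215*s
603872 + (-580620 + 1859794)/(1802495 + (B(897, O) - 1083006)) = 603872 + (-580620 + 1859794)/(1802495 + (215*897 - 1083006)) = 603872 + 1279174/(1802495 + (192855 - 1083006)) = 603872 + 1279174/(1802495 - 890151) = 603872 + 1279174/912344 = 603872 + 1279174*(1/912344) = 603872 + 639587/456172 = 275470137571/456172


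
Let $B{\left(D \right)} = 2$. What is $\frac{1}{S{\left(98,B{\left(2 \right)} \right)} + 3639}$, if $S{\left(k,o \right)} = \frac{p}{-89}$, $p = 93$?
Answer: $\frac{89}{323778} \approx 0.00027488$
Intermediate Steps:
$S{\left(k,o \right)} = - \frac{93}{89}$ ($S{\left(k,o \right)} = \frac{93}{-89} = 93 \left(- \frac{1}{89}\right) = - \frac{93}{89}$)
$\frac{1}{S{\left(98,B{\left(2 \right)} \right)} + 3639} = \frac{1}{- \frac{93}{89} + 3639} = \frac{1}{\frac{323778}{89}} = \frac{89}{323778}$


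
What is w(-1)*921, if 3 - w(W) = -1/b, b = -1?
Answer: 1842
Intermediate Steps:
w(W) = 2 (w(W) = 3 - (-1)/(-1) = 3 - (-1)*(-1) = 3 - 1*1 = 3 - 1 = 2)
w(-1)*921 = 2*921 = 1842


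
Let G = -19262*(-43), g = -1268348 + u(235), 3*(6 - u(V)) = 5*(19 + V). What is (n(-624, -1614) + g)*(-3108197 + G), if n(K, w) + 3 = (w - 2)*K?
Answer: 593658313481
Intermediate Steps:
n(K, w) = -3 + K*(-2 + w) (n(K, w) = -3 + (w - 2)*K = -3 + (-2 + w)*K = -3 + K*(-2 + w))
u(V) = -77/3 - 5*V/3 (u(V) = 6 - 5*(19 + V)/3 = 6 - (95 + 5*V)/3 = 6 + (-95/3 - 5*V/3) = -77/3 - 5*V/3)
g = -3806296/3 (g = -1268348 + (-77/3 - 5/3*235) = -1268348 + (-77/3 - 1175/3) = -1268348 - 1252/3 = -3806296/3 ≈ -1.2688e+6)
G = 828266
(n(-624, -1614) + g)*(-3108197 + G) = ((-3 - 2*(-624) - 624*(-1614)) - 3806296/3)*(-3108197 + 828266) = ((-3 + 1248 + 1007136) - 3806296/3)*(-2279931) = (1008381 - 3806296/3)*(-2279931) = -781153/3*(-2279931) = 593658313481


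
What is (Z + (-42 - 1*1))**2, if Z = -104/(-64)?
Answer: 109561/64 ≈ 1711.9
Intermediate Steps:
Z = 13/8 (Z = -104*(-1/64) = 13/8 ≈ 1.6250)
(Z + (-42 - 1*1))**2 = (13/8 + (-42 - 1*1))**2 = (13/8 + (-42 - 1))**2 = (13/8 - 43)**2 = (-331/8)**2 = 109561/64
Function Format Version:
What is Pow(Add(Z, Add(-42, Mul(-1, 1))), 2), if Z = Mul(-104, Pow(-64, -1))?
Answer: Rational(109561, 64) ≈ 1711.9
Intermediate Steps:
Z = Rational(13, 8) (Z = Mul(-104, Rational(-1, 64)) = Rational(13, 8) ≈ 1.6250)
Pow(Add(Z, Add(-42, Mul(-1, 1))), 2) = Pow(Add(Rational(13, 8), Add(-42, Mul(-1, 1))), 2) = Pow(Add(Rational(13, 8), Add(-42, -1)), 2) = Pow(Add(Rational(13, 8), -43), 2) = Pow(Rational(-331, 8), 2) = Rational(109561, 64)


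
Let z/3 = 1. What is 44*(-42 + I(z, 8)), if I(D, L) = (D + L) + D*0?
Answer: -1364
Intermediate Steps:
z = 3 (z = 3*1 = 3)
I(D, L) = D + L (I(D, L) = (D + L) + 0 = D + L)
44*(-42 + I(z, 8)) = 44*(-42 + (3 + 8)) = 44*(-42 + 11) = 44*(-31) = -1364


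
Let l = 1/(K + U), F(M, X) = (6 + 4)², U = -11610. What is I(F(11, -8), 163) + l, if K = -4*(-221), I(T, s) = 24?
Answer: 257423/10726 ≈ 24.000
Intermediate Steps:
F(M, X) = 100 (F(M, X) = 10² = 100)
K = 884
l = -1/10726 (l = 1/(884 - 11610) = 1/(-10726) = -1/10726 ≈ -9.3231e-5)
I(F(11, -8), 163) + l = 24 - 1/10726 = 257423/10726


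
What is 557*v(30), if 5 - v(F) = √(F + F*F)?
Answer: 2785 - 557*√930 ≈ -14201.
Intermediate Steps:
v(F) = 5 - √(F + F²) (v(F) = 5 - √(F + F*F) = 5 - √(F + F²))
557*v(30) = 557*(5 - √(30*(1 + 30))) = 557*(5 - √(30*31)) = 557*(5 - √930) = 2785 - 557*√930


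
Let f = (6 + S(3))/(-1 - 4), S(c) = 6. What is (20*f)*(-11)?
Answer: 528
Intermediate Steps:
f = -12/5 (f = (6 + 6)/(-1 - 4) = 12/(-5) = 12*(-⅕) = -12/5 ≈ -2.4000)
(20*f)*(-11) = (20*(-12/5))*(-11) = -48*(-11) = 528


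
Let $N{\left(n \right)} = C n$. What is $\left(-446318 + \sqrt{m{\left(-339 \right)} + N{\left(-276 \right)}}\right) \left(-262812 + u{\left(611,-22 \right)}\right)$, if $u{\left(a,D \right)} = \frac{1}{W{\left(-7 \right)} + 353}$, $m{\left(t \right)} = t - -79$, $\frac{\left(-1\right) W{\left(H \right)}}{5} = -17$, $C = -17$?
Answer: $\frac{25688201818145}{219} - \frac{230223310 \sqrt{277}}{219} \approx 1.1728 \cdot 10^{11}$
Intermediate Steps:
$W{\left(H \right)} = 85$ ($W{\left(H \right)} = \left(-5\right) \left(-17\right) = 85$)
$m{\left(t \right)} = 79 + t$ ($m{\left(t \right)} = t + 79 = 79 + t$)
$N{\left(n \right)} = - 17 n$
$u{\left(a,D \right)} = \frac{1}{438}$ ($u{\left(a,D \right)} = \frac{1}{85 + 353} = \frac{1}{438}$)
$\left(-446318 + \sqrt{m{\left(-339 \right)} + N{\left(-276 \right)}}\right) \left(-262812 + u{\left(611,-22 \right)}\right) = \left(-446318 + \sqrt{\left(79 - 339\right) - -4692}\right) \left(-262812 + \frac{1}{438}\right) = \left(-446318 + \sqrt{-260 + 4692}\right) \left(- \frac{115111655}{438}\right) = \left(-446318 + \sqrt{4432}\right) \left(- \frac{115111655}{438}\right) = \left(-446318 + 4 \sqrt{277}\right) \left(- \frac{115111655}{438}\right) = \frac{25688201818145}{219} - \frac{230223310 \sqrt{277}}{219}$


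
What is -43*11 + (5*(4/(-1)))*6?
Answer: -593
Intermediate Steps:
-43*11 + (5*(4/(-1)))*6 = -473 + (5*(4*(-1)))*6 = -473 + (5*(-4))*6 = -473 - 20*6 = -473 - 120 = -593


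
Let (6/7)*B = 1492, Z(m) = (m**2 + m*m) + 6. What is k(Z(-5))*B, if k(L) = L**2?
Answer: 16376192/3 ≈ 5.4587e+6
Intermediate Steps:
Z(m) = 6 + 2*m**2 (Z(m) = (m**2 + m**2) + 6 = 2*m**2 + 6 = 6 + 2*m**2)
B = 5222/3 (B = (7/6)*1492 = 5222/3 ≈ 1740.7)
k(Z(-5))*B = (6 + 2*(-5)**2)**2*(5222/3) = (6 + 2*25)**2*(5222/3) = (6 + 50)**2*(5222/3) = 56**2*(5222/3) = 3136*(5222/3) = 16376192/3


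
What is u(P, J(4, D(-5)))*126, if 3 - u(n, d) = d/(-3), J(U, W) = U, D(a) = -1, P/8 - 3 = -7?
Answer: 546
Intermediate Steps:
P = -32 (P = 24 + 8*(-7) = 24 - 56 = -32)
u(n, d) = 3 + d/3 (u(n, d) = 3 - d/(-3) = 3 - d*(-1)/3 = 3 - (-1)*d/3 = 3 + d/3)
u(P, J(4, D(-5)))*126 = (3 + (1/3)*4)*126 = (3 + 4/3)*126 = (13/3)*126 = 546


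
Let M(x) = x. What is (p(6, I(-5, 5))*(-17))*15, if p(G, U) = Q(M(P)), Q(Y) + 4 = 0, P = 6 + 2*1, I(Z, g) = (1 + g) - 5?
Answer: 1020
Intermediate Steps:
I(Z, g) = -4 + g
P = 8 (P = 6 + 2 = 8)
Q(Y) = -4 (Q(Y) = -4 + 0 = -4)
p(G, U) = -4
(p(6, I(-5, 5))*(-17))*15 = -4*(-17)*15 = 68*15 = 1020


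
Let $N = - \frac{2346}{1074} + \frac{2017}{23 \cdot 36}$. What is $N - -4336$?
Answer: $\frac{642684527}{148212} \approx 4336.3$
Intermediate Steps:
$N = \frac{37295}{148212}$ ($N = \left(-2346\right) \frac{1}{1074} + \frac{2017}{828} = - \frac{391}{179} + 2017 \cdot \frac{1}{828} = - \frac{391}{179} + \frac{2017}{828} = \frac{37295}{148212} \approx 0.25163$)
$N - -4336 = \frac{37295}{148212} - -4336 = \frac{37295}{148212} + 4336 = \frac{642684527}{148212}$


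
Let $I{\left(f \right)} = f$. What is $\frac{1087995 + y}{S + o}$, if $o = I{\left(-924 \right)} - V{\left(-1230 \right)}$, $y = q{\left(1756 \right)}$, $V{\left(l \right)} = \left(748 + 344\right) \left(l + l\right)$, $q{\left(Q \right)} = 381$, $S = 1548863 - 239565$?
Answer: $\frac{544188}{1997347} \approx 0.27246$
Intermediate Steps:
$S = 1309298$ ($S = 1548863 - 239565 = 1309298$)
$V{\left(l \right)} = 2184 l$ ($V{\left(l \right)} = 1092 \cdot 2 l = 2184 l$)
$y = 381$
$o = 2685396$ ($o = -924 - 2184 \left(-1230\right) = -924 - -2686320 = -924 + 2686320 = 2685396$)
$\frac{1087995 + y}{S + o} = \frac{1087995 + 381}{1309298 + 2685396} = \frac{1088376}{3994694} = 1088376 \cdot \frac{1}{3994694} = \frac{544188}{1997347}$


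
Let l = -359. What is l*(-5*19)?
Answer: 34105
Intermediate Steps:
l*(-5*19) = -(-1795)*19 = -359*(-95) = 34105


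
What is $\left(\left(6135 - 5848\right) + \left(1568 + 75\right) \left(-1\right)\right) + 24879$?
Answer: $23523$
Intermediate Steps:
$\left(\left(6135 - 5848\right) + \left(1568 + 75\right) \left(-1\right)\right) + 24879 = \left(287 + 1643 \left(-1\right)\right) + 24879 = \left(287 - 1643\right) + 24879 = -1356 + 24879 = 23523$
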